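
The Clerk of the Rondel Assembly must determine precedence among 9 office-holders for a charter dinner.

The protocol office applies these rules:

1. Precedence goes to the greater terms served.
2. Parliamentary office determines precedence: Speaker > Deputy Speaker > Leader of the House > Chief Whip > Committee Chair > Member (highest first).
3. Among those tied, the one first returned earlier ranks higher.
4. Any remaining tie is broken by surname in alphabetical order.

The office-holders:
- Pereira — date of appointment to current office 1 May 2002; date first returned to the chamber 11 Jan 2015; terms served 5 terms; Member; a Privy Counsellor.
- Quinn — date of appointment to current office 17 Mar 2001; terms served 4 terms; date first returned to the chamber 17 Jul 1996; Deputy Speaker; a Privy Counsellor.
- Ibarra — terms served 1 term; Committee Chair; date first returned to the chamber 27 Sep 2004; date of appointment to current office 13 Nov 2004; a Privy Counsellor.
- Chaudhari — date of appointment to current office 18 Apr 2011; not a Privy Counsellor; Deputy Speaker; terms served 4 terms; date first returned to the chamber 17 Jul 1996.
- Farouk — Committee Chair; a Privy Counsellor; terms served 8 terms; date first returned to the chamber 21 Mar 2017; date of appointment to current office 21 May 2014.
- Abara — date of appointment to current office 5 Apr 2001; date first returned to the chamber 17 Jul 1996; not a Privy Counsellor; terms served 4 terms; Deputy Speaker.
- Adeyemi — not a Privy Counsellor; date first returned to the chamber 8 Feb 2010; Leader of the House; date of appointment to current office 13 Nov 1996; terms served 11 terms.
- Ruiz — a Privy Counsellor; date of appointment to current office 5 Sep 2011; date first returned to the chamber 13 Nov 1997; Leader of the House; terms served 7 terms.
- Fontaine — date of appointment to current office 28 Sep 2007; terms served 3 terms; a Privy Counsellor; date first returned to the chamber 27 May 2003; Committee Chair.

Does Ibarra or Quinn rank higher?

By terms served (higher first): Adeyemi (11 terms); then Farouk (8 terms); then Ruiz (7 terms); then Pereira (5 terms); then Abara, Chaudhari and Quinn (each 4 terms); then Fontaine (3 terms); then Ibarra (1 term).
Abara, Chaudhari and Quinn are each Deputy Speaker, so the next rule applies.
Abara, Chaudhari and Quinn all have date first returned to the chamber 17 Jul 1996, so the next rule applies.
Among Abara, Chaudhari and Quinn, alphabetically by surname: Abara before Chaudhari before Quinn.
So Quinn takes precedence.

Quinn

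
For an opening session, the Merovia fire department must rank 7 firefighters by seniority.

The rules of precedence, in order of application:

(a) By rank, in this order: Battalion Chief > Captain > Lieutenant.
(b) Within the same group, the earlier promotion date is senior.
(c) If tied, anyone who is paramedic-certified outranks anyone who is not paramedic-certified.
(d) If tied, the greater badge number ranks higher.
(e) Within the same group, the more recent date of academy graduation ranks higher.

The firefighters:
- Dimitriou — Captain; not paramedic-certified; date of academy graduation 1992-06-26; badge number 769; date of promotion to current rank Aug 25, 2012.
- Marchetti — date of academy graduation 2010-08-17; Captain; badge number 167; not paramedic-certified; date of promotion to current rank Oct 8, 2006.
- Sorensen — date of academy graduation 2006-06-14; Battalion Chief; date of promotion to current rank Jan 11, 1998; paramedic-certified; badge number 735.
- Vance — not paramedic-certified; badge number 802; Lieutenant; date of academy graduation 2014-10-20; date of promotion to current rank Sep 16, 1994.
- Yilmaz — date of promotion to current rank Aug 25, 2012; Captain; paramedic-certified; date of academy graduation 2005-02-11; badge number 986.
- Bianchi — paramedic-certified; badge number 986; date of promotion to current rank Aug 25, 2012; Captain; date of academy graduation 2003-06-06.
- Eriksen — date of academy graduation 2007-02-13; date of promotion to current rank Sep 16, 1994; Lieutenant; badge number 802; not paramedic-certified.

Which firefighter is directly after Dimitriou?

Vance

By rank: Sorensen (Battalion Chief); then Marchetti, Yilmaz, Bianchi and Dimitriou (Captain); then Vance and Eriksen (Lieutenant).
Among Marchetti, Yilmaz, Bianchi and Dimitriou, by date of promotion to current rank (earlier first): Marchetti (Oct 8, 2006) before Yilmaz, Bianchi and Dimitriou (Aug 25, 2012).
Among Yilmaz, Bianchi and Dimitriou, paramedic-certified before not paramedic-certified: Yilmaz and Bianchi (paramedic-certified) before Dimitriou (not paramedic-certified).
Yilmaz and Bianchi both have badge number 986, so the next rule applies.
Among Yilmaz and Bianchi, by date of academy graduation (later first): Yilmaz (2005-02-11) before Bianchi (2003-06-06).
Vance and Eriksen both have date of promotion to current rank Sep 16, 1994, so the next rule applies.
Vance and Eriksen are each not paramedic-certified, so the next rule applies.
Vance and Eriksen both have badge number 802, so the next rule applies.
Among Vance and Eriksen, by date of academy graduation (later first): Vance (2014-10-20) before Eriksen (2007-02-13).
Order: Sorensen, Marchetti, Yilmaz, Bianchi, Dimitriou, Vance, Eriksen.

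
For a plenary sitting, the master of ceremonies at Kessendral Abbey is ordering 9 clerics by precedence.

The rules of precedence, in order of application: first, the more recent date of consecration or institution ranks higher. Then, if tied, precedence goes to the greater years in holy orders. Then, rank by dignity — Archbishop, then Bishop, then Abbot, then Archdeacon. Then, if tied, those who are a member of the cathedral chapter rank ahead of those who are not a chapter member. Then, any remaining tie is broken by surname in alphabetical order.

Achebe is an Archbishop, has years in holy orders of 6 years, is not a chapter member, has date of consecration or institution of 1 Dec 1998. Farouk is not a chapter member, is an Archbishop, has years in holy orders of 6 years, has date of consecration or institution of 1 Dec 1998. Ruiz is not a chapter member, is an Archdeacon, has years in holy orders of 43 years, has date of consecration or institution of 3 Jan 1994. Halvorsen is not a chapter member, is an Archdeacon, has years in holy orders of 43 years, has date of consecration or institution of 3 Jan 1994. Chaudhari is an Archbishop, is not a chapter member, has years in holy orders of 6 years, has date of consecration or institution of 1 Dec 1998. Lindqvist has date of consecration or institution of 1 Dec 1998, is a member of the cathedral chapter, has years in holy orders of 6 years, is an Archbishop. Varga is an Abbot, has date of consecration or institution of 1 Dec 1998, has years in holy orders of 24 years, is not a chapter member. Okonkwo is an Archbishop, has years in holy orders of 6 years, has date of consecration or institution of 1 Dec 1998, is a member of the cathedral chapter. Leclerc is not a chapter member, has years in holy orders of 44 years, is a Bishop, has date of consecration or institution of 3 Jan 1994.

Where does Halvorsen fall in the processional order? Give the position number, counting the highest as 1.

8

By date of consecration or institution (later first): Varga, Lindqvist, Okonkwo, Achebe, Chaudhari and Farouk (each 1 Dec 1998); then Leclerc, Halvorsen and Ruiz (each 3 Jan 1994).
Among Varga, Lindqvist, Okonkwo, Achebe, Chaudhari and Farouk, by years in holy orders (higher first): Varga (24 years) before Lindqvist, Okonkwo, Achebe, Chaudhari and Farouk (6 years).
Lindqvist, Okonkwo, Achebe, Chaudhari and Farouk are each Archbishop, so the next rule applies.
Among Lindqvist, Okonkwo, Achebe, Chaudhari and Farouk, a member of the cathedral chapter before not a chapter member: Lindqvist and Okonkwo (a member of the cathedral chapter) before Achebe, Chaudhari and Farouk (not a chapter member).
Among Lindqvist and Okonkwo, alphabetically by surname: Lindqvist before Okonkwo.
Among Achebe, Chaudhari and Farouk, alphabetically by surname: Achebe before Chaudhari before Farouk.
Among Leclerc, Halvorsen and Ruiz, by years in holy orders (higher first): Leclerc (44 years) before Halvorsen and Ruiz (43 years).
Halvorsen and Ruiz are each Archdeacon, so the next rule applies.
Halvorsen and Ruiz are each not a chapter member, so the next rule applies.
Among Halvorsen and Ruiz, alphabetically by surname: Halvorsen before Ruiz.
Order: Varga, Lindqvist, Okonkwo, Achebe, Chaudhari, Farouk, Leclerc, Halvorsen, Ruiz. So position 8.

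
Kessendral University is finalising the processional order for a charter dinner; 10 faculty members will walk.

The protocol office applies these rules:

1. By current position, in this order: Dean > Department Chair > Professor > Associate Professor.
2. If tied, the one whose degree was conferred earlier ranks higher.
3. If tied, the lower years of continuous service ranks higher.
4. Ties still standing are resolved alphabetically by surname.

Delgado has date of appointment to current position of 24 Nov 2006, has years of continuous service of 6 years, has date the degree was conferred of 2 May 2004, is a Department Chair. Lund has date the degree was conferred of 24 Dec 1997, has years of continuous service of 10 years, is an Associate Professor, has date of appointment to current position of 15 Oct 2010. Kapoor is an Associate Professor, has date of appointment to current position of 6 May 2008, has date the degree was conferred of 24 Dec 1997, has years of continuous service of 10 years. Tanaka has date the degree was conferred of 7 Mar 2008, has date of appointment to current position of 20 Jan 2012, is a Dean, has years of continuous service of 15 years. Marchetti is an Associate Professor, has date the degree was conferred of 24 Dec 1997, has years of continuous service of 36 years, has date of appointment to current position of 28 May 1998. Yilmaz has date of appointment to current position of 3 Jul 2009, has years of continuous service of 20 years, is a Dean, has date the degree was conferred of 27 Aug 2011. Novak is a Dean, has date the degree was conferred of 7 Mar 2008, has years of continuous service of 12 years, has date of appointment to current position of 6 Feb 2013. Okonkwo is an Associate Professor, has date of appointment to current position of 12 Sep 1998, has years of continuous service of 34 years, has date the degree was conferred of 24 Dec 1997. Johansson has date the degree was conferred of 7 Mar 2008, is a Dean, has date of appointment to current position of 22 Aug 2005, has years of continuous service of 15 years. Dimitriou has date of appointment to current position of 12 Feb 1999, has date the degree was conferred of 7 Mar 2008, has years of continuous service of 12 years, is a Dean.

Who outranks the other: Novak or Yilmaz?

By current position: Dimitriou, Novak, Johansson, Tanaka and Yilmaz (Dean); then Delgado (Department Chair); then Kapoor, Lund, Okonkwo and Marchetti (Associate Professor).
Among Dimitriou, Novak, Johansson, Tanaka and Yilmaz, by date the degree was conferred (earlier first): Dimitriou, Novak, Johansson and Tanaka (7 Mar 2008) before Yilmaz (27 Aug 2011).
Among Dimitriou, Novak, Johansson and Tanaka, by years of continuous service (lower first): Dimitriou and Novak (12 years) before Johansson and Tanaka (15 years).
Among Dimitriou and Novak, alphabetically by surname: Dimitriou before Novak.
Among Johansson and Tanaka, alphabetically by surname: Johansson before Tanaka.
Kapoor, Lund, Okonkwo and Marchetti all have date the degree was conferred 24 Dec 1997, so the next rule applies.
Among Kapoor, Lund, Okonkwo and Marchetti, by years of continuous service (lower first): Kapoor and Lund (10 years) before Okonkwo (34 years) before Marchetti (36 years).
Among Kapoor and Lund, alphabetically by surname: Kapoor before Lund.
So Novak takes precedence.

Novak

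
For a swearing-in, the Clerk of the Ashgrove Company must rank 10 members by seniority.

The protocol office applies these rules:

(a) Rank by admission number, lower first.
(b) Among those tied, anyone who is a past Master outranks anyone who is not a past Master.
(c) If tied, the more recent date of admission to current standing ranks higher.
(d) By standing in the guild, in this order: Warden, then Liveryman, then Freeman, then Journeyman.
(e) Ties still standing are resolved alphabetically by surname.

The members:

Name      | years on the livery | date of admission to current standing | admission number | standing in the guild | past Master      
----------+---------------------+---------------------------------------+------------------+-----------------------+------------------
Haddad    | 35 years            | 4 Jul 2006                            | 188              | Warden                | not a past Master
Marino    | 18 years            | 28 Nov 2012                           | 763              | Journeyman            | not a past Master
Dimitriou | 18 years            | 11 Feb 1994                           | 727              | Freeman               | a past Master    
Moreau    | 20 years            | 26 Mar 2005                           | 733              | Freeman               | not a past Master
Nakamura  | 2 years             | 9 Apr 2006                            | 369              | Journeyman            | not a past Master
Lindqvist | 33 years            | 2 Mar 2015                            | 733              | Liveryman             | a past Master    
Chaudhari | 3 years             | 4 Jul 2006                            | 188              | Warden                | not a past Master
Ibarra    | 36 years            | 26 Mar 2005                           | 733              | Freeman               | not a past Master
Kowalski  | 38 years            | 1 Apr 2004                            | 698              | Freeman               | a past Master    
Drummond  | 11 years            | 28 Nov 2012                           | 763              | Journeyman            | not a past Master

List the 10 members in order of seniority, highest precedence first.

By admission number (lower first): Chaudhari and Haddad (both 188); then Nakamura (369); then Kowalski (698); then Dimitriou (727); then Lindqvist, Ibarra and Moreau (each 733); then Drummond and Marino (both 763).
Chaudhari and Haddad are each not a past Master, so the next rule applies.
Chaudhari and Haddad both have date of admission to current standing 4 Jul 2006, so the next rule applies.
Chaudhari and Haddad are each Warden, so the next rule applies.
Among Chaudhari and Haddad, alphabetically by surname: Chaudhari before Haddad.
Among Lindqvist, Ibarra and Moreau, a past Master before not a past Master: Lindqvist (a past Master) before Ibarra and Moreau (not a past Master).
Ibarra and Moreau both have date of admission to current standing 26 Mar 2005, so the next rule applies.
Ibarra and Moreau are each Freeman, so the next rule applies.
Among Ibarra and Moreau, alphabetically by surname: Ibarra before Moreau.
Drummond and Marino are each not a past Master, so the next rule applies.
Drummond and Marino both have date of admission to current standing 28 Nov 2012, so the next rule applies.
Drummond and Marino are each Journeyman, so the next rule applies.
Among Drummond and Marino, alphabetically by surname: Drummond before Marino.
Full order: Chaudhari, Haddad, Nakamura, Kowalski, Dimitriou, Lindqvist, Ibarra, Moreau, Drummond, Marino.

Chaudhari, Haddad, Nakamura, Kowalski, Dimitriou, Lindqvist, Ibarra, Moreau, Drummond, Marino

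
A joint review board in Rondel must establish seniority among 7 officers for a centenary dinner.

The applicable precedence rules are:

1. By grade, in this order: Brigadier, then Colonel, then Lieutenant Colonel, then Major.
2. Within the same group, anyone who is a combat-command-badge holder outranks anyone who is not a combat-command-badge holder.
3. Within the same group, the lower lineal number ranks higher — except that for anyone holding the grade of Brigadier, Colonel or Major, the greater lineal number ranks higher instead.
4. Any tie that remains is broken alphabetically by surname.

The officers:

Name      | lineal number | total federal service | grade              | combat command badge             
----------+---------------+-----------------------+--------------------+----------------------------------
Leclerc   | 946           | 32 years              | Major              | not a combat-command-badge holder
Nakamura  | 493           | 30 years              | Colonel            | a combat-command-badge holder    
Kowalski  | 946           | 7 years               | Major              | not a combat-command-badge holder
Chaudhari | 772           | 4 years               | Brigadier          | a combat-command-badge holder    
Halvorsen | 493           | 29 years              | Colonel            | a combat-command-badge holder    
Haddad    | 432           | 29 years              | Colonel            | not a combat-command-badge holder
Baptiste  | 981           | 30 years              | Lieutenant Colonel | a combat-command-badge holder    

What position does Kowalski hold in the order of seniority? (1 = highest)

6

By grade: Chaudhari (Brigadier); then Halvorsen, Nakamura and Haddad (Colonel); then Baptiste (Lieutenant Colonel); then Kowalski and Leclerc (Major).
Among Halvorsen, Nakamura and Haddad, a combat-command-badge holder before not a combat-command-badge holder: Halvorsen and Nakamura (a combat-command-badge holder) before Haddad (not a combat-command-badge holder).
Halvorsen and Nakamura both have lineal number 493, so the next rule applies.
Among Halvorsen and Nakamura, alphabetically by surname: Halvorsen before Nakamura.
Kowalski and Leclerc are each not a combat-command-badge holder, so the next rule applies.
Kowalski and Leclerc both have lineal number 946, so the next rule applies.
Among Kowalski and Leclerc, alphabetically by surname: Kowalski before Leclerc.
Order: Chaudhari, Halvorsen, Nakamura, Haddad, Baptiste, Kowalski, Leclerc. So position 6.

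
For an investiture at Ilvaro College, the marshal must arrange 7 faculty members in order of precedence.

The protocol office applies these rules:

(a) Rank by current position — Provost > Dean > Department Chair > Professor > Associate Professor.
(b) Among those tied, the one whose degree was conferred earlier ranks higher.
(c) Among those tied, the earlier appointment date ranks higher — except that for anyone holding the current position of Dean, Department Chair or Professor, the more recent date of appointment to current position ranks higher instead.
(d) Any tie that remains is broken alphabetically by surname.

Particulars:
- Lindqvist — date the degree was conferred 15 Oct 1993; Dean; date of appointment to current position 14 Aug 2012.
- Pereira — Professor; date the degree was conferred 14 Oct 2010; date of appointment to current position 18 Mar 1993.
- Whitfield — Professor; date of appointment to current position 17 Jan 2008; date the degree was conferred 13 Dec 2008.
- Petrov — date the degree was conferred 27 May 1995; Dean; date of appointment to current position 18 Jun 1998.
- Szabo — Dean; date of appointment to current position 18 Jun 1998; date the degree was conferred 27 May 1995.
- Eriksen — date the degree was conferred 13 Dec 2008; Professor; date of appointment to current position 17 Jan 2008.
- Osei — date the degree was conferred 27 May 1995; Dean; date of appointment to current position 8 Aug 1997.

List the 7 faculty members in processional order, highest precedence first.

Lindqvist, Petrov, Szabo, Osei, Eriksen, Whitfield, Pereira

By current position: Lindqvist, Petrov, Szabo and Osei (Dean); then Eriksen, Whitfield and Pereira (Professor).
Among Lindqvist, Petrov, Szabo and Osei, by date the degree was conferred (earlier first): Lindqvist (15 Oct 1993) before Petrov, Szabo and Osei (27 May 1995).
Among Petrov, Szabo and Osei, by date of appointment to current position (later first) (reversed rule for this group): Petrov and Szabo (18 Jun 1998) before Osei (8 Aug 1997).
Among Petrov and Szabo, alphabetically by surname: Petrov before Szabo.
Among Eriksen, Whitfield and Pereira, by date the degree was conferred (earlier first): Eriksen and Whitfield (13 Dec 2008) before Pereira (14 Oct 2010).
Eriksen and Whitfield both have date of appointment to current position 17 Jan 2008, so the next rule applies.
Among Eriksen and Whitfield, alphabetically by surname: Eriksen before Whitfield.
Full order: Lindqvist, Petrov, Szabo, Osei, Eriksen, Whitfield, Pereira.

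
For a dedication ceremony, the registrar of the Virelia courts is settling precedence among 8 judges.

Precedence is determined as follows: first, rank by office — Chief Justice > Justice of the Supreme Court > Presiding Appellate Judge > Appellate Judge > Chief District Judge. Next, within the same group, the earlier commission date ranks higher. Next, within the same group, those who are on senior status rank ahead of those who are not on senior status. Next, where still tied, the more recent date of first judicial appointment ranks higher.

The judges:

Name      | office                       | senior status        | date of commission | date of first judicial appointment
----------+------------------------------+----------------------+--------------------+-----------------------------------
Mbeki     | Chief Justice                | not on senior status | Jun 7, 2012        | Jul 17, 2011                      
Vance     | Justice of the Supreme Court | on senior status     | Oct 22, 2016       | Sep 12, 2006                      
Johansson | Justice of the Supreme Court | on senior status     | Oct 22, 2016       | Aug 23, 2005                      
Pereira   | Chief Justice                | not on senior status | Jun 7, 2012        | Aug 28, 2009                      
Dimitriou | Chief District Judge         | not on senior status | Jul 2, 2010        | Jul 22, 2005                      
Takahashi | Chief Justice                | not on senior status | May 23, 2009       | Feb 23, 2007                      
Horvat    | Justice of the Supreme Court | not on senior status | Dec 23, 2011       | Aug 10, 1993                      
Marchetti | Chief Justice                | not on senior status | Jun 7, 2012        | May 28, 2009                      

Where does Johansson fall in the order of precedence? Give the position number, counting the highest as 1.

7

By office: Takahashi, Mbeki, Pereira and Marchetti (Chief Justice); then Horvat, Vance and Johansson (Justice of the Supreme Court); then Dimitriou (Chief District Judge).
Among Takahashi, Mbeki, Pereira and Marchetti, by date of commission (earlier first): Takahashi (May 23, 2009) before Mbeki, Pereira and Marchetti (Jun 7, 2012).
Mbeki, Pereira and Marchetti are each not on senior status, so the next rule applies.
Among Mbeki, Pereira and Marchetti, by date of first judicial appointment (later first): Mbeki (Jul 17, 2011) before Pereira (Aug 28, 2009) before Marchetti (May 28, 2009).
Among Horvat, Vance and Johansson, by date of commission (earlier first): Horvat (Dec 23, 2011) before Vance and Johansson (Oct 22, 2016).
Vance and Johansson are each on senior status, so the next rule applies.
Among Vance and Johansson, by date of first judicial appointment (later first): Vance (Sep 12, 2006) before Johansson (Aug 23, 2005).
Order: Takahashi, Mbeki, Pereira, Marchetti, Horvat, Vance, Johansson, Dimitriou. So position 7.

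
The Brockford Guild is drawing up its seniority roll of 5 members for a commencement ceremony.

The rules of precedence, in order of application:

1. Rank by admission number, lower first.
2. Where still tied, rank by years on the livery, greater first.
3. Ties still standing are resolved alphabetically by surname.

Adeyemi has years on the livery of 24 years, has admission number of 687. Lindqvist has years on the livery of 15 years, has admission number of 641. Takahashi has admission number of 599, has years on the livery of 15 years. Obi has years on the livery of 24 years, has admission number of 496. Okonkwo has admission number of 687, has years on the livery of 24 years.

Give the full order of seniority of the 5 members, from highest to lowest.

Obi, Takahashi, Lindqvist, Adeyemi, Okonkwo

By admission number (lower first): Obi (496); then Takahashi (599); then Lindqvist (641); then Adeyemi and Okonkwo (both 687).
Adeyemi and Okonkwo both have years on the livery 24 years, so the next rule applies.
Among Adeyemi and Okonkwo, alphabetically by surname: Adeyemi before Okonkwo.
Full order: Obi, Takahashi, Lindqvist, Adeyemi, Okonkwo.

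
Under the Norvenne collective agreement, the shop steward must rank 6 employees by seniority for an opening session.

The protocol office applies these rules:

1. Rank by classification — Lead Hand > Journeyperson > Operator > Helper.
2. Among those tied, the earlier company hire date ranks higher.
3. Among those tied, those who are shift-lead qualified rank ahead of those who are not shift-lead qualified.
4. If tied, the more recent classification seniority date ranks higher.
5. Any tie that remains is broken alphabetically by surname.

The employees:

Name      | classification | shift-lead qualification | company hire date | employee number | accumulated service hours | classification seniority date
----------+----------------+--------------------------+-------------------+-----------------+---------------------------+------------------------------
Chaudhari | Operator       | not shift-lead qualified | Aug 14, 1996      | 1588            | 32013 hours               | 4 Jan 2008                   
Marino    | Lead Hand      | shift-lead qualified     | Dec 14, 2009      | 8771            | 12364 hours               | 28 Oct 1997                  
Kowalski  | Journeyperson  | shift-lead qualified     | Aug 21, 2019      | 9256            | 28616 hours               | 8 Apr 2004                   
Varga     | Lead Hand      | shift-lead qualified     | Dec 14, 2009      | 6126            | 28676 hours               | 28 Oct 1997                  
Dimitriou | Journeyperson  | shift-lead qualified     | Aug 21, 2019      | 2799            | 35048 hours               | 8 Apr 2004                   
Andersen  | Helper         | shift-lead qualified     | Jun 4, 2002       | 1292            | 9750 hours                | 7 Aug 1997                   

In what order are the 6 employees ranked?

By classification: Marino and Varga (Lead Hand); then Dimitriou and Kowalski (Journeyperson); then Chaudhari (Operator); then Andersen (Helper).
Marino and Varga both have company hire date Dec 14, 2009, so the next rule applies.
Marino and Varga are each shift-lead qualified, so the next rule applies.
Marino and Varga both have classification seniority date 28 Oct 1997, so the next rule applies.
Among Marino and Varga, alphabetically by surname: Marino before Varga.
Dimitriou and Kowalski both have company hire date Aug 21, 2019, so the next rule applies.
Dimitriou and Kowalski are each shift-lead qualified, so the next rule applies.
Dimitriou and Kowalski both have classification seniority date 8 Apr 2004, so the next rule applies.
Among Dimitriou and Kowalski, alphabetically by surname: Dimitriou before Kowalski.
Full order: Marino, Varga, Dimitriou, Kowalski, Chaudhari, Andersen.

Marino, Varga, Dimitriou, Kowalski, Chaudhari, Andersen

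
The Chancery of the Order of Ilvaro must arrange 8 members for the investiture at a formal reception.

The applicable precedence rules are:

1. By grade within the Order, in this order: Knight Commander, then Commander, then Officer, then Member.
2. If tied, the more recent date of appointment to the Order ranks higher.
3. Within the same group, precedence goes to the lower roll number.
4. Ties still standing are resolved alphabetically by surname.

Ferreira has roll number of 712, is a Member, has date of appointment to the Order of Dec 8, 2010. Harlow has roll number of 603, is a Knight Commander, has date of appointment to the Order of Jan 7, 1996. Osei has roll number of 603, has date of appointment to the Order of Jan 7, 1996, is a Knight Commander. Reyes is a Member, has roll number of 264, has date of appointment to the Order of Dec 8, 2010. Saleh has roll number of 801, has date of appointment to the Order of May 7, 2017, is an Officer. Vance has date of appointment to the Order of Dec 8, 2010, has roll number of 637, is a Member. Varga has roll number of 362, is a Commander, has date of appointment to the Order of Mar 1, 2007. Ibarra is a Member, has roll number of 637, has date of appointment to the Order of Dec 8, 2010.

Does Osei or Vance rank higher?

Osei

By grade within the Order: Harlow and Osei (Knight Commander); then Varga (Commander); then Saleh (Officer); then Reyes, Ibarra, Vance and Ferreira (Member).
Harlow and Osei both have date of appointment to the Order Jan 7, 1996, so the next rule applies.
Harlow and Osei both have roll number 603, so the next rule applies.
Among Harlow and Osei, alphabetically by surname: Harlow before Osei.
Reyes, Ibarra, Vance and Ferreira all have date of appointment to the Order Dec 8, 2010, so the next rule applies.
Among Reyes, Ibarra, Vance and Ferreira, by roll number (lower first): Reyes (264) before Ibarra and Vance (637) before Ferreira (712).
Among Ibarra and Vance, alphabetically by surname: Ibarra before Vance.
So Osei takes precedence.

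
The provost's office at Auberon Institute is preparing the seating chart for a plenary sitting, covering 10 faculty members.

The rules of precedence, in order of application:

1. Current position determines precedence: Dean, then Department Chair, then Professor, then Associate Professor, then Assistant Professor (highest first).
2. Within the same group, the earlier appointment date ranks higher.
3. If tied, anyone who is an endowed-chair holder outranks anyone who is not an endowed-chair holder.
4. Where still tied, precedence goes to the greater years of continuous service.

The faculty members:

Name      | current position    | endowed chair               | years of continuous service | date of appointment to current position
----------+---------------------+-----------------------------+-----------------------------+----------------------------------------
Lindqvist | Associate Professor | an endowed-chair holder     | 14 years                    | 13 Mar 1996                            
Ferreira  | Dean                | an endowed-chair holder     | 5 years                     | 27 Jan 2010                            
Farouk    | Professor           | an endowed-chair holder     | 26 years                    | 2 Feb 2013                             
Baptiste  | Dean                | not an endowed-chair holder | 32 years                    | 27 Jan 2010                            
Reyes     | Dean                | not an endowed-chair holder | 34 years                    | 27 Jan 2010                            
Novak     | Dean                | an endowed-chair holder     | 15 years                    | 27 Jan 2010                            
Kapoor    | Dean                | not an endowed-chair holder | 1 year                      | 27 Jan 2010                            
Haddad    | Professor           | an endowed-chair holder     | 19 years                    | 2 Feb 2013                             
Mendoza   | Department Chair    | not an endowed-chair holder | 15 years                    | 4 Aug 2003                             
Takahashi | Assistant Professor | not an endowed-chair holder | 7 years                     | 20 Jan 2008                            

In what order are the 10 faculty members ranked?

Novak, Ferreira, Reyes, Baptiste, Kapoor, Mendoza, Farouk, Haddad, Lindqvist, Takahashi

By current position: Novak, Ferreira, Reyes, Baptiste and Kapoor (Dean); then Mendoza (Department Chair); then Farouk and Haddad (Professor); then Lindqvist (Associate Professor); then Takahashi (Assistant Professor).
Novak, Ferreira, Reyes, Baptiste and Kapoor all have date of appointment to current position 27 Jan 2010, so the next rule applies.
Among Novak, Ferreira, Reyes, Baptiste and Kapoor, an endowed-chair holder before not an endowed-chair holder: Novak and Ferreira (an endowed-chair holder) before Reyes, Baptiste and Kapoor (not an endowed-chair holder).
Among Novak and Ferreira, by years of continuous service (higher first): Novak (15 years) before Ferreira (5 years).
Among Reyes, Baptiste and Kapoor, by years of continuous service (higher first): Reyes (34 years) before Baptiste (32 years) before Kapoor (1 year).
Farouk and Haddad both have date of appointment to current position 2 Feb 2013, so the next rule applies.
Farouk and Haddad are each an endowed-chair holder, so the next rule applies.
Among Farouk and Haddad, by years of continuous service (higher first): Farouk (26 years) before Haddad (19 years).
Full order: Novak, Ferreira, Reyes, Baptiste, Kapoor, Mendoza, Farouk, Haddad, Lindqvist, Takahashi.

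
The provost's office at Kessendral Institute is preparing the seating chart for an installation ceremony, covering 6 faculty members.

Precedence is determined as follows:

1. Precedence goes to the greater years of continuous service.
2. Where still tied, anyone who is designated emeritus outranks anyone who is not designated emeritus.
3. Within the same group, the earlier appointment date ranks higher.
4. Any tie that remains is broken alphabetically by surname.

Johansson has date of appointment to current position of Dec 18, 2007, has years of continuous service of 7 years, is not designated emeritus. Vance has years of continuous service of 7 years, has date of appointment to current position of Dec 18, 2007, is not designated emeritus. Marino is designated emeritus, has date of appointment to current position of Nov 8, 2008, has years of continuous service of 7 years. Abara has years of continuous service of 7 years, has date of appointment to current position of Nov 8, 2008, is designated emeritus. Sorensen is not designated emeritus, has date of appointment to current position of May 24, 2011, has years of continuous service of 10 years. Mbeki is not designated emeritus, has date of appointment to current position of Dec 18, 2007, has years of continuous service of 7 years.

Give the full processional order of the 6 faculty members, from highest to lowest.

By years of continuous service (higher first): Sorensen (10 years); then Abara, Marino, Johansson, Mbeki and Vance (each 7 years).
Among Abara, Marino, Johansson, Mbeki and Vance, designated emeritus before not designated emeritus: Abara and Marino (designated emeritus) before Johansson, Mbeki and Vance (not designated emeritus).
Abara and Marino both have date of appointment to current position Nov 8, 2008, so the next rule applies.
Among Abara and Marino, alphabetically by surname: Abara before Marino.
Johansson, Mbeki and Vance all have date of appointment to current position Dec 18, 2007, so the next rule applies.
Among Johansson, Mbeki and Vance, alphabetically by surname: Johansson before Mbeki before Vance.
Full order: Sorensen, Abara, Marino, Johansson, Mbeki, Vance.

Sorensen, Abara, Marino, Johansson, Mbeki, Vance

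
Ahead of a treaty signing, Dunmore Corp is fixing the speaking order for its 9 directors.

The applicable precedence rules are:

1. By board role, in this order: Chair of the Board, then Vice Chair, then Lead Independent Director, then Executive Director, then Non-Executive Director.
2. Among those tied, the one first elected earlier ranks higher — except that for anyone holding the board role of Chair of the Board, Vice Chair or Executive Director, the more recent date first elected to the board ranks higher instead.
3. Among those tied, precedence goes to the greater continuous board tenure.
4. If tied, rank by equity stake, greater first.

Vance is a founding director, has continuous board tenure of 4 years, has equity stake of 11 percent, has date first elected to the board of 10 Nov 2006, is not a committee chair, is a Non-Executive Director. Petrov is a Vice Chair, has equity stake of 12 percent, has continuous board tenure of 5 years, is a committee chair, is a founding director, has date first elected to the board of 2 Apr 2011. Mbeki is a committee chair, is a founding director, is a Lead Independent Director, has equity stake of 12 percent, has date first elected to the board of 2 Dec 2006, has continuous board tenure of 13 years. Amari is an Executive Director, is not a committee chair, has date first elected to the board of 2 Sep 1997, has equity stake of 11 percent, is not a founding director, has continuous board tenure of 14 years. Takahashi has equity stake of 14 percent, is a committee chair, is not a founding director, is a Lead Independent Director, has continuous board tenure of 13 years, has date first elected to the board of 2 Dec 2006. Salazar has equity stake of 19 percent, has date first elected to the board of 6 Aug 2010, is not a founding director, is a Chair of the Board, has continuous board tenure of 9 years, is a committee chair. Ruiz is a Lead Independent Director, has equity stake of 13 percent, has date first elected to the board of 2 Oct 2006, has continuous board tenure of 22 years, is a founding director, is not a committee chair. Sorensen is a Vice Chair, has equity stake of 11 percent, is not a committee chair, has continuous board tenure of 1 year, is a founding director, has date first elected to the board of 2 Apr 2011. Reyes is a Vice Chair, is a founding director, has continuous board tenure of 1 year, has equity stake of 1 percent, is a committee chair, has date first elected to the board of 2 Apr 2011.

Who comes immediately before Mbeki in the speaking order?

By board role: Salazar (Chair of the Board); then Petrov, Sorensen and Reyes (Vice Chair); then Ruiz, Takahashi and Mbeki (Lead Independent Director); then Amari (Executive Director); then Vance (Non-Executive Director).
Petrov, Sorensen and Reyes all have date first elected to the board 2 Apr 2011, so the next rule applies.
Among Petrov, Sorensen and Reyes, by continuous board tenure (higher first): Petrov (5 years) before Sorensen and Reyes (1 year).
Among Sorensen and Reyes, by equity stake (higher first): Sorensen (11 percent) before Reyes (1 percent).
Among Ruiz, Takahashi and Mbeki, by date first elected to the board (earlier first): Ruiz (2 Oct 2006) before Takahashi and Mbeki (2 Dec 2006).
Takahashi and Mbeki both have continuous board tenure 13 years, so the next rule applies.
Among Takahashi and Mbeki, by equity stake (higher first): Takahashi (14 percent) before Mbeki (12 percent).
Order: Salazar, Petrov, Sorensen, Reyes, Ruiz, Takahashi, Mbeki, Amari, Vance.

Takahashi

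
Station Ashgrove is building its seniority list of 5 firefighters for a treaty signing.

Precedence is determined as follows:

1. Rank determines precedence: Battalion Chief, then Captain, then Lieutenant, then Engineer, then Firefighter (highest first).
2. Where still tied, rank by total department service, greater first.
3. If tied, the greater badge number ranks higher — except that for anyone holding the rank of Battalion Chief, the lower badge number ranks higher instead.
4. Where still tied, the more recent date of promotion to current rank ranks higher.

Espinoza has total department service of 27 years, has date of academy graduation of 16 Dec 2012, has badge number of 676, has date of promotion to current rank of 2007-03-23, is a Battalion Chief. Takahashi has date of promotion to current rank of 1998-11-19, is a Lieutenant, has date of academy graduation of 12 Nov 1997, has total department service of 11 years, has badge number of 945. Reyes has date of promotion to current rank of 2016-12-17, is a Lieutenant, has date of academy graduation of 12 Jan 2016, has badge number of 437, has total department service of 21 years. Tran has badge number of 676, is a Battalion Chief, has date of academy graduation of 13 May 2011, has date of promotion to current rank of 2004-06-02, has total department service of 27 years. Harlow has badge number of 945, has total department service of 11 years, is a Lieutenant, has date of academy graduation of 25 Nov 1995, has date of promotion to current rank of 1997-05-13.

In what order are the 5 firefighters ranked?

By rank: Espinoza and Tran (Battalion Chief); then Reyes, Takahashi and Harlow (Lieutenant).
Espinoza and Tran both have total department service 27 years, so the next rule applies.
Espinoza and Tran both have badge number 676, so the next rule applies.
Among Espinoza and Tran, by date of promotion to current rank (later first): Espinoza (2007-03-23) before Tran (2004-06-02).
Among Reyes, Takahashi and Harlow, by total department service (higher first): Reyes (21 years) before Takahashi and Harlow (11 years).
Takahashi and Harlow both have badge number 945, so the next rule applies.
Among Takahashi and Harlow, by date of promotion to current rank (later first): Takahashi (1998-11-19) before Harlow (1997-05-13).
Full order: Espinoza, Tran, Reyes, Takahashi, Harlow.

Espinoza, Tran, Reyes, Takahashi, Harlow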